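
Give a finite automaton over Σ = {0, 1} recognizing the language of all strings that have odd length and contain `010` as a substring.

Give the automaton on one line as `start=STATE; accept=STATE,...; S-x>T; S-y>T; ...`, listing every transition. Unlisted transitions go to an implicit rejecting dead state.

Handle the two conditions separately and then intersect. One (2 states) tracks the input length modulo 2; the other (4 states) tracks whether and how much of `010` has been seen. Each combined state is a pair, one component from each; accept when both components accept.
8 states suffice.
        0   1  
>  s0   s1  s2 
   s1   s3  s4 
   s2   s3  s0 
   s3   s1  s5 
   s4   s6  s2 
   s5   s7  s0 
 * s6   s7  s7 
   s7   s6  s6 
(> = start, * = accepting)

start=s0; accept=s6; s0-0>s1; s0-1>s2; s1-0>s3; s1-1>s4; s2-0>s3; s2-1>s0; s3-0>s1; s3-1>s5; s4-0>s6; s4-1>s2; s5-0>s7; s5-1>s0; s6-0>s7; s6-1>s7; s7-0>s6; s7-1>s6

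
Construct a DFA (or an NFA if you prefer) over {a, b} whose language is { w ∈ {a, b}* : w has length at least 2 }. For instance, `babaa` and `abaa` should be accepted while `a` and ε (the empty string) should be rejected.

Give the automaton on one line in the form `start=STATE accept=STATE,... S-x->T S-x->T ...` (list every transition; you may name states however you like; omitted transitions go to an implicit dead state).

We only need to distinguish lengths 0, 1, …, 2, and '>2'. Chain q0 → q1 → q2 → q3 on every symbol, with q3 looping. Accepting states: {q2, q3}.
With 4 states:
        a   b  
>  q0   q1  q1 
   q1   q2  q2 
 * q2   q3  q3 
 * q3   q3  q3 
(> = start, * = accepting)

start=q0 accept=q2,q3 q0-a->q1 q0-b->q1 q1-a->q2 q1-b->q2 q2-a->q3 q2-b->q3 q3-a->q3 q3-b->q3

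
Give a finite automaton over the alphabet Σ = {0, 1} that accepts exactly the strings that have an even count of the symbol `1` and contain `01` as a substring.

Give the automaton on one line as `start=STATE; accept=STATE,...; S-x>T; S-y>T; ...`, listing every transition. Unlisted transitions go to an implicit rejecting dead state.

Handle the two conditions separately and then intersect. The first has 2 states tracking the count of `1`s modulo 2; the second has 3 states tracking whether and how much of `01` has been seen. A product state is a pair (one from each), accepting exactly when both do.
With 6 states:
        0   1  
>  q0   q1  q2 
   q1   q1  q3 
   q2   q4  q0 
   q3   q3  q5 
   q4   q4  q5 
 * q5   q5  q3 
(> = start, * = accepting)

start=q0; accept=q5; q0-0>q1; q0-1>q2; q1-0>q1; q1-1>q3; q2-0>q4; q2-1>q0; q3-0>q3; q3-1>q5; q4-0>q4; q4-1>q5; q5-0>q5; q5-1>q3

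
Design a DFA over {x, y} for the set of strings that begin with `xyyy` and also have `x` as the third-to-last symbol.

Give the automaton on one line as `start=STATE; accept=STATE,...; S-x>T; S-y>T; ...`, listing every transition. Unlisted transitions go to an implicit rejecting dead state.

Build one automaton per condition and run them in lockstep. One (6 states) tracks whether the input so far still matches the prefix `xyyy`; the other (15 states) tracks the last 3 symbols read. Each combined state is a pair, one component from each; accept when both components accept. After merging equivalent states the machine shrinks.
A 13-state machine:
       x  y 
>  A   B  C 
   B   C  D 
   C   C  C 
   D   C  E 
   E   C  F 
   F   G  F 
   G   H  I 
   H   J  K 
   I   L  M 
 * J   J  K 
 * K   L  M 
 * L   H  I 
 * M   G  F 
(> = start, * = accepting)

start=A; accept=J,K,L,M; A-x>B; A-y>C; B-x>C; B-y>D; C-x>C; C-y>C; D-x>C; D-y>E; E-x>C; E-y>F; F-x>G; F-y>F; G-x>H; G-y>I; H-x>J; H-y>K; I-x>L; I-y>M; J-x>J; J-y>K; K-x>L; K-y>M; L-x>H; L-y>I; M-x>G; M-y>F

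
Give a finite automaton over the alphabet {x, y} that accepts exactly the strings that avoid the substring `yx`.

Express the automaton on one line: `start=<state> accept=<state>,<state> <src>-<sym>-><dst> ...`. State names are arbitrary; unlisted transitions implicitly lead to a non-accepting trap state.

Track partial matches of the forbidden pattern `yx`. State C is a dead state reached once `yx` has occurred; every other state accepts. A means no part of `yx` is currently matched.
       x  y 
>* A   A  B 
 * B   C  B 
   C   C  C 
(> = start, * = accepting)

start=A accept=A,B A-x->A A-y->B B-x->C B-y->B C-x->C C-y->C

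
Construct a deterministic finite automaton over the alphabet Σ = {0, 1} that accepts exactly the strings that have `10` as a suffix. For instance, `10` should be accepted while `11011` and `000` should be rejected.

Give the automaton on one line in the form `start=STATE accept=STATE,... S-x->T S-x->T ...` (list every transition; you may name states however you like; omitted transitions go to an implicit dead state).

start=q0 accept=q2 q0-0->q0 q0-1->q1 q1-0->q2 q1-1->q1 q2-0->q0 q2-1->q1

Remember how much of `10` the current input suffix matches. State q0 means no match yet; q1 means the last symbol is `1`; q2 means the last 2 symbols are `10`. Only q2 accepts. On a mismatch, fall back to the longest proper suffix that is still a prefix of `10`.
A 3-state machine:
        0   1  
>  q0   q0  q1 
   q1   q2  q1 
 * q2   q0  q1 
(> = start, * = accepting)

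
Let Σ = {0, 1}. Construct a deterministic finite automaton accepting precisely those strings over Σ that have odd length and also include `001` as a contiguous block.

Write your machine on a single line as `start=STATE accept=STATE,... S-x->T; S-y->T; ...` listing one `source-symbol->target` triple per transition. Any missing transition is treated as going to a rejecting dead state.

start=S0; accept=S6; S0-0->S1; S0-1->S2; S1-0->S3; S1-1->S0; S2-0->S4; S2-1->S0; S3-0->S5; S3-1->S6; S4-0->S5; S4-1->S2; S5-0->S3; S5-1->S7; S6-0->S7; S6-1->S7; S7-0->S6; S7-1->S6

Build one automaton per condition and run them in lockstep. One (2 states) tracks the input length modulo 2; the other (4 states) tracks whether and how much of `001` has been seen. Each combined state is a pair, one component from each; accept when both components accept.
An 8-state machine:
        0   1  
>  S0   S1  S2 
   S1   S3  S0 
   S2   S4  S0 
   S3   S5  S6 
   S4   S5  S2 
   S5   S3  S7 
 * S6   S7  S7 
   S7   S6  S6 
(> = start, * = accepting)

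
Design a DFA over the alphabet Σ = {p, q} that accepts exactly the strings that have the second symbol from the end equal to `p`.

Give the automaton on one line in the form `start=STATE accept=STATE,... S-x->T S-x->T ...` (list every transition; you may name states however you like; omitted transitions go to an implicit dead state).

start=A accept=D,E A-p->B A-q->C B-p->D B-q->E C-p->F C-q->G D-p->D D-q->E E-p->F E-q->G F-p->D F-q->E G-p->F G-q->G

Because acceptance depends on a position counted from the end, the machine has to buffer the most recent 2 symbols. Make each state the string of the last up-to-2 symbols read; on input `x` shift the window left and append `x`. Accept when the buffered window has length 2 and begins with `p`.
7 states suffice.
       p  q 
>  A   B  C 
   B   D  E 
   C   F  G 
 * D   D  E 
 * E   F  G 
   F   D  E 
   G   F  G 
(> = start, * = accepting)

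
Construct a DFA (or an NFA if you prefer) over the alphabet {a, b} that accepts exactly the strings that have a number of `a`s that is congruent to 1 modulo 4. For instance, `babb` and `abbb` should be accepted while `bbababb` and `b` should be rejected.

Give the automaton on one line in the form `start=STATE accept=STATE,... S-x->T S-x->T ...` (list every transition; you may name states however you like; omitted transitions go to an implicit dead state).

start=s0 accept=s1 s0-a->s1 s0-b->s0 s1-a->s2 s1-b->s1 s2-a->s3 s2-b->s2 s3-a->s0 s3-b->s3

The only thing that matters is how many `a`s have appeared, reduced mod 4. Use one state per residue: s0 for 0, …, s3 for 3. Reading `a` moves to the next residue; anything else stays put. s1 is accepting.
4 states suffice.
        a   b  
>  s0   s1  s0 
 * s1   s2  s1 
   s2   s3  s2 
   s3   s0  s3 
(> = start, * = accepting)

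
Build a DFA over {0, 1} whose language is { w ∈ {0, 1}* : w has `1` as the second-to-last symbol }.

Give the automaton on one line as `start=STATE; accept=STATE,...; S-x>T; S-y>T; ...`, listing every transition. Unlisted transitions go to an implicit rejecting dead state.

start=S0; accept=S5,S6; S0-0>S1; S0-1>S2; S1-0>S3; S1-1>S4; S2-0>S5; S2-1>S6; S3-0>S3; S3-1>S4; S4-0>S5; S4-1>S6; S5-0>S3; S5-1>S4; S6-0>S5; S6-1>S6

A DFA must remember the last 2 symbols (since which symbol is second-to-last isn't known until the input ends). Use one state per possible window of the last ≤2 symbols; accept from those whose window starts with `1`.
With 7 states:
        0   1  
>  S0   S1  S2 
   S1   S3  S4 
   S2   S5  S6 
   S3   S3  S4 
   S4   S5  S6 
 * S5   S3  S4 
 * S6   S5  S6 
(> = start, * = accepting)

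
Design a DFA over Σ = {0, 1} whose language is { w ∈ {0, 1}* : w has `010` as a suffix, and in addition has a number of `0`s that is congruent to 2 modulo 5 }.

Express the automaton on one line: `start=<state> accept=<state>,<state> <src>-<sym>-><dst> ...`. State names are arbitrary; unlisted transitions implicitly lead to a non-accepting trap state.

Run two small machines in parallel and take their product. One (4 states) tracks how much of the suffix `010` has currently been matched; the other (5 states) tracks the count of `0`s modulo 5. Each combined state is a pair, one component from each; accept when both components accept. After merging equivalent states the machine shrinks.
With 8 states:
       0  1 
>  A   B  A 
   B   C  D 
   C   E  C 
   D   F  G 
   E   H  E 
 * F   E  C 
   G   C  G 
   H   A  H 
(> = start, * = accepting)

start=A accept=F A-0->B A-1->A B-0->C B-1->D C-0->E C-1->C D-0->F D-1->G E-0->H E-1->E F-0->E F-1->C G-0->C G-1->G H-0->A H-1->H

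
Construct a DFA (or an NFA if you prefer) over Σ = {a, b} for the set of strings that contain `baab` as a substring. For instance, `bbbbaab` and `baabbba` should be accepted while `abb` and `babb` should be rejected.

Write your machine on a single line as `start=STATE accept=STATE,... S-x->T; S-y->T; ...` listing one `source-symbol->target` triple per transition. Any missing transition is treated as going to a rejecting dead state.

Track how much of `baab` has been matched so far: state s0 is no progress, s4 is the absorbing accept state reached once `baab` has occurred. Intermediate states record partial matches; on a mismatch, fall back to the longest reusable overlap.
A 5-state machine:
        a   b  
>  s0   s0  s1 
   s1   s2  s1 
   s2   s3  s1 
   s3   s0  s4 
 * s4   s4  s4 
(> = start, * = accepting)

start=s0; accept=s4; s0-a->s0; s0-b->s1; s1-a->s2; s1-b->s1; s2-a->s3; s2-b->s1; s3-a->s0; s3-b->s4; s4-a->s4; s4-b->s4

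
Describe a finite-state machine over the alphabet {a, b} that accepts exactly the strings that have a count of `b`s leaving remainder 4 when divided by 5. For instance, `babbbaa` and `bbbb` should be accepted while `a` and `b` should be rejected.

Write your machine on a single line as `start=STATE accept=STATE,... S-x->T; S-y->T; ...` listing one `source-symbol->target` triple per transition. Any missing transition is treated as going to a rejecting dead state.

start=q0; accept=q4; q0-a->q0; q0-b->q1; q1-a->q1; q1-b->q2; q2-a->q2; q2-b->q3; q3-a->q3; q3-b->q4; q4-a->q4; q4-b->q0

Keep the running count of `b`s modulo 5: each `b` advances along the cycle q0 → q1 → q2 → q3 → q4 → q0 while other symbols loop. Accept at q4.
5 states suffice.
        a   b  
>  q0   q0  q1 
   q1   q1  q2 
   q2   q2  q3 
   q3   q3  q4 
 * q4   q4  q0 
(> = start, * = accepting)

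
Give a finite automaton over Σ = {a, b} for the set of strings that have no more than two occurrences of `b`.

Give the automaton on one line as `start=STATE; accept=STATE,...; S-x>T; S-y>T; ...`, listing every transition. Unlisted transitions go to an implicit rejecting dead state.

Count `b`s, saturating at 3: states s0 through s2 mean 0 through 2 `b`s seen; s3 means more than 2. Each `b` increments (capped at s3); other symbols loop. Accept from {s0, s1, s2}.
With 4 states:
        a   b  
>* s0   s0  s1 
 * s1   s1  s2 
 * s2   s2  s3 
   s3   s3  s3 
(> = start, * = accepting)

start=s0; accept=s0,s1,s2; s0-a>s0; s0-b>s1; s1-a>s1; s1-b>s2; s2-a>s2; s2-b>s3; s3-a>s3; s3-b>s3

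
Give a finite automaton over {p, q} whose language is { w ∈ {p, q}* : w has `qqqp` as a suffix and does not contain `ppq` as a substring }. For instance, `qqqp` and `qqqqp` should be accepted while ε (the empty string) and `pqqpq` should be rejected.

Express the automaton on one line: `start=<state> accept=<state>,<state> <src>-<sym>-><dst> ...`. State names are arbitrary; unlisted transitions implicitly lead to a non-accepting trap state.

Handle the two conditions separately and then intersect. The first has 5 states tracking how much of the suffix `qqqp` has currently been matched; the second has 4 states tracking partial matches of the forbidden pattern `ppq`. A product state is a pair (one from each), accepting exactly when both do.
          p    q  
>  s0     s1   s2 
   s1     s3   s2 
   s2     s1   s4 
   s3     s3   s5 
   s4     s1   s6 
   s5     s7   s8 
   s6     s9   s6 
   s7     s7   s5 
   s8     s7  s10 
 * s9     s3   s2 
   s10   s11  s10 
   s11    s7   s5 
(> = start, * = accepting)

start=s0 accept=s9 s0-p->s1 s0-q->s2 s1-p->s3 s1-q->s2 s2-p->s1 s2-q->s4 s3-p->s3 s3-q->s5 s4-p->s1 s4-q->s6 s5-p->s7 s5-q->s8 s6-p->s9 s6-q->s6 s7-p->s7 s7-q->s5 s8-p->s7 s8-q->s10 s9-p->s3 s9-q->s2 s10-p->s11 s10-q->s10 s11-p->s7 s11-q->s5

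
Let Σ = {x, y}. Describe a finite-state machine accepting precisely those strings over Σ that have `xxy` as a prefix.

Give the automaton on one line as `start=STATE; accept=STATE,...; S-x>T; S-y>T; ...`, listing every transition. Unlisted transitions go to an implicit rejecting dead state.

start=S0; accept=S3; S0-x>S1; S0-y>S4; S1-x>S2; S1-y>S4; S2-x>S4; S2-y>S3; S3-x>S3; S3-y>S3; S4-x>S4; S4-y>S4

Walk along `xxy` while the input agrees: from S0 take `x` to S1, and so on. Any deviation drops to the rejecting sink S4. Once S3 is reached the prefix is confirmed and every continuation is accepted.
5 states suffice.
        x   y  
>  S0   S1  S4 
   S1   S2  S4 
   S2   S4  S3 
 * S3   S3  S3 
   S4   S4  S4 
(> = start, * = accepting)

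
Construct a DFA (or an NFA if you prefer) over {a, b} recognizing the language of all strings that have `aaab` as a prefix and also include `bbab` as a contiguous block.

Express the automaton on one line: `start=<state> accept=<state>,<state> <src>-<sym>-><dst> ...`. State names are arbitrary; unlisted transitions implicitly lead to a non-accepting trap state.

Handle the two conditions separately and then intersect. One (6 states) tracks whether the input so far still matches the prefix `aaab`; the other (5 states) tracks whether and how much of `bbab` has been seen. Each combined state is a pair, one component from each; accept when both components accept.
A 14-state machine:
          a    b  
>  q0     q1   q2 
   q1     q3   q2 
   q2     q4   q5 
   q3     q6   q2 
   q4     q4   q2 
   q5     q7   q5 
   q6     q4   q8 
   q7     q4   q9 
   q8    q10  q11 
   q9     q9   q9 
   q10   q10   q8 
   q11   q12  q11 
   q12   q10  q13 
 * q13   q13  q13 
(> = start, * = accepting)

start=q0 accept=q13 q0-a->q1 q0-b->q2 q1-a->q3 q1-b->q2 q2-a->q4 q2-b->q5 q3-a->q6 q3-b->q2 q4-a->q4 q4-b->q2 q5-a->q7 q5-b->q5 q6-a->q4 q6-b->q8 q7-a->q4 q7-b->q9 q8-a->q10 q8-b->q11 q9-a->q9 q9-b->q9 q10-a->q10 q10-b->q8 q11-a->q12 q11-b->q11 q12-a->q10 q12-b->q13 q13-a->q13 q13-b->q13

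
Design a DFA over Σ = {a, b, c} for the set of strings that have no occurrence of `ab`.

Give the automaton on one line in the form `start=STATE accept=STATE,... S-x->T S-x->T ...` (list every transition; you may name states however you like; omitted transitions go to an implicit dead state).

Track partial matches of the forbidden pattern `ab`. State S2 is a dead state reached once `ab` has occurred; every other state accepts. S0 means no part of `ab` is currently matched.
3 states suffice.
        a   b   c  
>* S0   S1  S0  S0 
 * S1   S1  S2  S0 
   S2   S2  S2  S2 
(> = start, * = accepting)

start=S0 accept=S0,S1 S0-a->S1 S0-b->S0 S0-c->S0 S1-a->S1 S1-b->S2 S1-c->S0 S2-a->S2 S2-b->S2 S2-c->S2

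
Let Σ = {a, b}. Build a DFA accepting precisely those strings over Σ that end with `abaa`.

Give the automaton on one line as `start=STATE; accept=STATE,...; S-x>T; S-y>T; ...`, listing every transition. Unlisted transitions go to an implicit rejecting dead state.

Remember how much of `abaa` the current input suffix matches. State q0 means no match yet; q1 means the last symbol is `a`; q2 means the last 2 symbols are `ab`; q3 means the last 3 symbols are `aba`; q4 means the last 4 symbols are `abaa`. Only q4 accepts. On a mismatch, fall back to the longest proper suffix that is still a prefix of `abaa`.
A 5-state machine:
        a   b  
>  q0   q1  q0 
   q1   q1  q2 
   q2   q3  q0 
   q3   q4  q2 
 * q4   q1  q2 
(> = start, * = accepting)

start=q0; accept=q4; q0-a>q1; q0-b>q0; q1-a>q1; q1-b>q2; q2-a>q3; q2-b>q0; q3-a>q4; q3-b>q2; q4-a>q1; q4-b>q2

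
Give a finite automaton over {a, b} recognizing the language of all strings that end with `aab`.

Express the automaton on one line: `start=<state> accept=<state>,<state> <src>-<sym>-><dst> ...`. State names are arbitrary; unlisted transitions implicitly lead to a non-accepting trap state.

Remember how much of `aab` the current input suffix matches. State q0 means no match yet; q1 means the last symbol is `a`; q2 means the last 2 symbols are `aa`; q3 means the last 3 symbols are `aab`. Only q3 accepts. On a mismatch, fall back to the longest proper suffix that is still a prefix of `aab`.
A 4-state machine:
        a   b  
>  q0   q1  q0 
   q1   q2  q0 
   q2   q2  q3 
 * q3   q1  q0 
(> = start, * = accepting)

start=q0 accept=q3 q0-a->q1 q0-b->q0 q1-a->q2 q1-b->q0 q2-a->q2 q2-b->q3 q3-a->q1 q3-b->q0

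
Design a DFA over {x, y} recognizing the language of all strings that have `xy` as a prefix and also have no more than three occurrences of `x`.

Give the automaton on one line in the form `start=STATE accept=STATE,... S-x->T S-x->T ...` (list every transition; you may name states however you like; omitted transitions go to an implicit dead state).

Run two small machines in parallel and take their product. The first has 4 states tracking whether the input so far still matches the prefix `xy`; the second has 5 states tracking the count of `x`s, saturating at 4. A product state is a pair (one from each), accepting exactly when both do. After merging equivalent states the machine shrinks.
With 6 states:
        x   y  
>  q0   q1  q2 
   q1   q2  q3 
   q2   q2  q2 
 * q3   q4  q3 
 * q4   q5  q4 
 * q5   q2  q5 
(> = start, * = accepting)

start=q0 accept=q3,q4,q5 q0-x->q1 q0-y->q2 q1-x->q2 q1-y->q3 q2-x->q2 q2-y->q2 q3-x->q4 q3-y->q3 q4-x->q5 q4-y->q4 q5-x->q2 q5-y->q5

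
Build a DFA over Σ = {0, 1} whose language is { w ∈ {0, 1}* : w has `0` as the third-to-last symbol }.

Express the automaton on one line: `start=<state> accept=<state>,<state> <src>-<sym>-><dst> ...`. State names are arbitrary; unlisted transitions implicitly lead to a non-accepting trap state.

start=q0 accept=q7,q8,q9,q10 q0-0->q1 q0-1->q2 q1-0->q3 q1-1->q4 q2-0->q5 q2-1->q6 q3-0->q7 q3-1->q8 q4-0->q9 q4-1->q10 q5-0->q11 q5-1->q12 q6-0->q13 q6-1->q14 q7-0->q7 q7-1->q8 q8-0->q9 q8-1->q10 q9-0->q11 q9-1->q12 q10-0->q13 q10-1->q14 q11-0->q7 q11-1->q8 q12-0->q9 q12-1->q10 q13-0->q11 q13-1->q12 q14-0->q13 q14-1->q14

Because acceptance depends on a position counted from the end, the machine has to buffer the most recent 3 symbols. Make each state the string of the last up-to-3 symbols read; on input `x` shift the window left and append `x`. Accept when the buffered window has length 3 and begins with `0`.
          0    1  
>  q0     q1   q2 
   q1     q3   q4 
   q2     q5   q6 
   q3     q7   q8 
   q4     q9  q10 
   q5    q11  q12 
   q6    q13  q14 
 * q7     q7   q8 
 * q8     q9  q10 
 * q9    q11  q12 
 * q10   q13  q14 
   q11    q7   q8 
   q12    q9  q10 
   q13   q11  q12 
   q14   q13  q14 
(> = start, * = accepting)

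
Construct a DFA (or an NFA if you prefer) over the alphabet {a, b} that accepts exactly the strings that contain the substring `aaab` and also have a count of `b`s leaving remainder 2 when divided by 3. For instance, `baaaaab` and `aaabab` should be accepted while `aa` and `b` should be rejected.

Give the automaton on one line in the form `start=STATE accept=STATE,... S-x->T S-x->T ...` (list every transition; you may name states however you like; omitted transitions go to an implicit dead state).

start=q0 accept=q11 q0-a->q1 q0-b->q2 q1-a->q3 q1-b->q2 q2-a->q4 q2-b->q5 q3-a->q6 q3-b->q2 q4-a->q7 q4-b->q5 q5-a->q8 q5-b->q0 q6-a->q6 q6-b->q9 q7-a->q9 q7-b->q5 q8-a->q10 q8-b->q0 q9-a->q9 q9-b->q11 q10-a->q12 q10-b->q0 q11-a->q11 q11-b->q6 q12-a->q12 q12-b->q6

Handle the two conditions separately and then intersect. The first has 5 states tracking whether and how much of `aaab` has been seen; the second has 3 states tracking the count of `b`s modulo 3. A product state is a pair (one from each), accepting exactly when both do. Equivalent product states are then merged.
With 13 states:
          a    b  
>  q0     q1   q2 
   q1     q3   q2 
   q2     q4   q5 
   q3     q6   q2 
   q4     q7   q5 
   q5     q8   q0 
   q6     q6   q9 
   q7     q9   q5 
   q8    q10   q0 
   q9     q9  q11 
   q10   q12   q0 
 * q11   q11   q6 
   q12   q12   q6 
(> = start, * = accepting)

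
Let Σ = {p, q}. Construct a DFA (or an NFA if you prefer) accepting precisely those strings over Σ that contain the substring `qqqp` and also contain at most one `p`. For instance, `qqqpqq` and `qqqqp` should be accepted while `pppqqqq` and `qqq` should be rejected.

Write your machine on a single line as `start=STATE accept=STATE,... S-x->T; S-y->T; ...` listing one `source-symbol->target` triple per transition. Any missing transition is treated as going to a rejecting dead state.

start=A; accept=F; A-p->B; A-q->C; B-p->B; B-q->B; C-p->B; C-q->D; D-p->B; D-q->E; E-p->F; E-q->E; F-p->B; F-q->F

Handle the two conditions separately and then intersect. The first has 5 states tracking whether and how much of `qqqp` has been seen; the second has 3 states tracking the count of `p`s, saturating at 2. A product state is a pair (one from each), accepting exactly when both do. Equivalent product states are then merged.
With 6 states:
       p  q 
>  A   B  C 
   B   B  B 
   C   B  D 
   D   B  E 
   E   F  E 
 * F   B  F 
(> = start, * = accepting)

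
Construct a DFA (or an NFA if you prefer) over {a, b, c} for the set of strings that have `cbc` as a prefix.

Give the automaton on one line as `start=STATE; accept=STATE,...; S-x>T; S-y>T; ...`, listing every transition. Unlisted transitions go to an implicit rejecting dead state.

start=S0; accept=S3; S0-a>S4; S0-b>S4; S0-c>S1; S1-a>S4; S1-b>S2; S1-c>S4; S2-a>S4; S2-b>S4; S2-c>S3; S3-a>S3; S3-b>S3; S3-c>S3; S4-a>S4; S4-b>S4; S4-c>S4

Walk along `cbc` while the input agrees: from S0 take `c` to S1, and so on. Any deviation drops to the rejecting sink S4. Once S3 is reached the prefix is confirmed and every continuation is accepted.
With 5 states:
        a   b   c  
>  S0   S4  S4  S1 
   S1   S4  S2  S4 
   S2   S4  S4  S3 
 * S3   S3  S3  S3 
   S4   S4  S4  S4 
(> = start, * = accepting)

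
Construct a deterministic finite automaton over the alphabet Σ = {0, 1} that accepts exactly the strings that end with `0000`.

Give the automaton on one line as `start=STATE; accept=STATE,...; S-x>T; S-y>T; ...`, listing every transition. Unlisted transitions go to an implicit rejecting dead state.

Let each state record the length of the longest suffix of the input read so far that is also a prefix of `0000`. s1 means the last symbol is `0`; s2 means the last 2 symbols are `00`; s3 means the last 3 symbols are `000`; s4 means the last 4 symbols are `0000`. Accept only at s4, where the string currently ends in `0000`.
A 5-state machine:
        0   1  
>  s0   s1  s0 
   s1   s2  s0 
   s2   s3  s0 
   s3   s4  s0 
 * s4   s4  s0 
(> = start, * = accepting)

start=s0; accept=s4; s0-0>s1; s0-1>s0; s1-0>s2; s1-1>s0; s2-0>s3; s2-1>s0; s3-0>s4; s3-1>s0; s4-0>s4; s4-1>s0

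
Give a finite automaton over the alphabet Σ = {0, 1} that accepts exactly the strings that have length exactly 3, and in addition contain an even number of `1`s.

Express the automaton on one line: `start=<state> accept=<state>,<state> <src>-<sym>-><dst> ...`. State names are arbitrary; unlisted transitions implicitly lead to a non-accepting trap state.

start=S0 accept=S5 S0-0->S1 S0-1->S2 S1-0->S3 S1-1->S4 S2-0->S4 S2-1->S3 S3-0->S5 S3-1->S6 S4-0->S6 S4-1->S5 S5-0->S6 S5-1->S6 S6-0->S6 S6-1->S6

Handle the two conditions separately and then intersect. The first has 5 states tracking the input length, saturating at 4; the second has 2 states tracking the count of `1`s modulo 2. A product state is a pair (one from each), accepting exactly when both do. Minimizing collapses redundant product states.
With 7 states:
        0   1  
>  S0   S1  S2 
   S1   S3  S4 
   S2   S4  S3 
   S3   S5  S6 
   S4   S6  S5 
 * S5   S6  S6 
   S6   S6  S6 
(> = start, * = accepting)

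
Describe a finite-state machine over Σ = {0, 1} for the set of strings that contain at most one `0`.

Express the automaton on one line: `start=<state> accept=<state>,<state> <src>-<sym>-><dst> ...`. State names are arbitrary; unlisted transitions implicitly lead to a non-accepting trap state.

Count `0`s, saturating at 2: state q0 means no `0` yet, q1 means one `0` seen, q2 means more than one. Each `0` increments (capped at q2); other symbols loop. Accept from {q0, q1}.
A 3-state machine:
        0   1  
>* q0   q1  q0 
 * q1   q2  q1 
   q2   q2  q2 
(> = start, * = accepting)

start=q0 accept=q0,q1 q0-0->q1 q0-1->q0 q1-0->q2 q1-1->q1 q2-0->q2 q2-1->q2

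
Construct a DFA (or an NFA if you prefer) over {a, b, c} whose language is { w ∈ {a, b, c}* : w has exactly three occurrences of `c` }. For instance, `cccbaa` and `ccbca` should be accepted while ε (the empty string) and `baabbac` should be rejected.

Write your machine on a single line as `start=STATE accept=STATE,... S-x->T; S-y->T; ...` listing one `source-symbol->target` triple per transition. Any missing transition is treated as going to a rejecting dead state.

Only the number of `c`s matters, and only up to 4. Make a chain S0 → S1 → S2 → S3 → S4 advanced by each `c` (with S4 absorbing); every other symbol self-loops. The accepting set is {S3}.
With 5 states:
        a   b   c  
>  S0   S0  S0  S1 
   S1   S1  S1  S2 
   S2   S2  S2  S3 
 * S3   S3  S3  S4 
   S4   S4  S4  S4 
(> = start, * = accepting)

start=S0; accept=S3; S0-a->S0; S0-b->S0; S0-c->S1; S1-a->S1; S1-b->S1; S1-c->S2; S2-a->S2; S2-b->S2; S2-c->S3; S3-a->S3; S3-b->S3; S3-c->S4; S4-a->S4; S4-b->S4; S4-c->S4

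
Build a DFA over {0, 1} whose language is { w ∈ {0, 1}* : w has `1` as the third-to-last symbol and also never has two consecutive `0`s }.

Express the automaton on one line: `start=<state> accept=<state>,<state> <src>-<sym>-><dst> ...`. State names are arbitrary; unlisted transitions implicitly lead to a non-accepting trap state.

start=A accept=G,H,I A-0->B A-1->C B-0->D B-1->C C-0->E C-1->F D-0->D D-1->D E-0->D E-1->G F-0->H F-1->I G-0->E G-1->F H-0->D H-1->G I-0->H I-1->I

Run two small machines in parallel and take their product. The first has 15 states tracking the last 3 symbols read; the second has 3 states tracking partial matches of the forbidden pattern `00`. A product state is a pair (one from each), accepting exactly when both do. Equivalent product states are then merged.
With 9 states:
       0  1 
>  A   B  C 
   B   D  C 
   C   E  F 
   D   D  D 
   E   D  G 
   F   H  I 
 * G   E  F 
 * H   D  G 
 * I   H  I 
(> = start, * = accepting)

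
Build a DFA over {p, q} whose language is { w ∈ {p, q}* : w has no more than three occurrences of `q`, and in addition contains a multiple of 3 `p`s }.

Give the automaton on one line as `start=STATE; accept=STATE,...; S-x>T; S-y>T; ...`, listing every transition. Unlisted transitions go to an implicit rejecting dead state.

Build one automaton per condition and run them in lockstep. One (5 states) tracks the count of `q`s, saturating at 4; the other (3 states) tracks the count of `p`s modulo 3. Each combined state is a pair, one component from each; accept when both components accept. After merging equivalent states the machine shrinks.
A 13-state machine:
       p  q 
>* A   B  C 
   B   D  E 
 * C   E  F 
   D   A  G 
   E   G  H 
 * F   H  I 
   G   C  J 
   H   J  K 
 * I   K  L 
   J   F  M 
   K   M  L 
   L   L  L 
   M   I  L 
(> = start, * = accepting)

start=A; accept=A,C,F,I; A-p>B; A-q>C; B-p>D; B-q>E; C-p>E; C-q>F; D-p>A; D-q>G; E-p>G; E-q>H; F-p>H; F-q>I; G-p>C; G-q>J; H-p>J; H-q>K; I-p>K; I-q>L; J-p>F; J-q>M; K-p>M; K-q>L; L-p>L; L-q>L; M-p>I; M-q>L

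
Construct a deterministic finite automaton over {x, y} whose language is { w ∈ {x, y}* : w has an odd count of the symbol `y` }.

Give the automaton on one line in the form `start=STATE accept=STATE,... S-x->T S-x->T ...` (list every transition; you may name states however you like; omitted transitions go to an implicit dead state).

start=q0 accept=q1 q0-x->q0 q0-y->q1 q1-x->q1 q1-y->q0

Keep the running count of `y`s modulo 2: each `y` advances along the cycle q0 → q1 → q0 while other symbols loop. Accept at q1.
2 states suffice.
        x   y  
>  q0   q0  q1 
 * q1   q1  q0 
(> = start, * = accepting)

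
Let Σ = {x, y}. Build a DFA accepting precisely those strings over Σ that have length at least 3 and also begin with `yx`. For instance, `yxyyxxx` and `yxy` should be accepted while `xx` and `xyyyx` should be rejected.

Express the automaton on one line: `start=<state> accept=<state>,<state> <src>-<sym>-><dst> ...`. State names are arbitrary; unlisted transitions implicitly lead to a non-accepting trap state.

Build one automaton per condition and run them in lockstep. The first has 5 states tracking the input length, saturating at 4; the second has 4 states tracking whether the input so far still matches the prefix `yx`. A product state is a pair (one from each), accepting exactly when both do. Equivalent product states are then merged.
A 5-state machine:
       x  y 
>  A   B  C 
   B   B  B 
   C   D  B 
   D   E  E 
 * E   E  E 
(> = start, * = accepting)

start=A accept=E A-x->B A-y->C B-x->B B-y->B C-x->D C-y->B D-x->E D-y->E E-x->E E-y->E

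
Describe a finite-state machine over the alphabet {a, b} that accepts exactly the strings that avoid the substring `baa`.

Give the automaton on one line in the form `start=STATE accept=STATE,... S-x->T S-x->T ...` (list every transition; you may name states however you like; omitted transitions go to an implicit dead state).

start=s0 accept=s0,s1,s2 s0-a->s0 s0-b->s1 s1-a->s2 s1-b->s1 s2-a->s3 s2-b->s1 s3-a->s3 s3-b->s3

Track partial matches of the forbidden pattern `baa`. State s3 is a dead state reached once `baa` has occurred; every other state accepts. s0 means no part of `baa` is currently matched.
A 4-state machine:
        a   b  
>* s0   s0  s1 
 * s1   s2  s1 
 * s2   s3  s1 
   s3   s3  s3 
(> = start, * = accepting)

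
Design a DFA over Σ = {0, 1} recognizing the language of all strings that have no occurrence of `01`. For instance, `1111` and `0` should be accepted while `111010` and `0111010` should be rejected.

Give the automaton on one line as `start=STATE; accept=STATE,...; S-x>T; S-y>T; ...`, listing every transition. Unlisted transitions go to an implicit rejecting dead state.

start=s0; accept=s0,s1; s0-0>s1; s0-1>s0; s1-0>s1; s1-1>s2; s2-0>s2; s2-1>s2

This is the complement of 'contains `01`'. Use the same substring-matching states — s0 through s2 holding how much of `01` has just been matched — but flip the accepting set: everything except the trap s2 accepts.
A 3-state machine:
        0   1  
>* s0   s1  s0 
 * s1   s1  s2 
   s2   s2  s2 
(> = start, * = accepting)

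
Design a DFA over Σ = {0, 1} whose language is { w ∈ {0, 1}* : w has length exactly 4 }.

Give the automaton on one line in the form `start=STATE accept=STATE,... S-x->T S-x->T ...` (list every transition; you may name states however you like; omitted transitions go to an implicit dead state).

start=q0 accept=q4 q0-0->q1 q0-1->q1 q1-0->q2 q1-1->q2 q2-0->q3 q2-1->q3 q3-0->q4 q3-1->q4 q4-0->q5 q4-1->q5 q5-0->q5 q5-1->q5

We only need to distinguish lengths 0, 1, …, 4, and '>4'. Chain q0 → q1 → q2 → q3 → q4 → q5 on every symbol, with q5 looping. Accepting states: {q4}.
6 states suffice.
        0   1  
>  q0   q1  q1 
   q1   q2  q2 
   q2   q3  q3 
   q3   q4  q4 
 * q4   q5  q5 
   q5   q5  q5 
(> = start, * = accepting)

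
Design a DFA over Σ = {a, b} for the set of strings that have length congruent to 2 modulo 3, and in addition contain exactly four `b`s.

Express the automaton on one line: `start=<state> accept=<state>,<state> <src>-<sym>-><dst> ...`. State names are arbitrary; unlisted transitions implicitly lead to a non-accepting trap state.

start=s0 accept=s13 s0-a->s1 s0-b->s2 s1-a->s3 s1-b->s4 s2-a->s4 s2-b->s5 s3-a->s0 s3-b->s6 s4-a->s6 s4-b->s7 s5-a->s7 s5-b->s8 s6-a->s2 s6-b->s9 s7-a->s9 s7-b->s10 s8-a->s10 s8-b->s11 s9-a->s5 s9-b->s12 s10-a->s12 s10-b->s13 s11-a->s13 s11-b->s14 s12-a->s8 s12-b->s15 s13-a->s15 s13-b->s14 s14-a->s14 s14-b->s14 s15-a->s11 s15-b->s14

Build one automaton per condition and run them in lockstep. The first has 3 states tracking the input length modulo 3; the second has 6 states tracking the count of `b`s, saturating at 5. A product state is a pair (one from each), accepting exactly when both do. After merging equivalent states the machine shrinks.
With 16 states:
          a    b  
>  s0     s1   s2 
   s1     s3   s4 
   s2     s4   s5 
   s3     s0   s6 
   s4     s6   s7 
   s5     s7   s8 
   s6     s2   s9 
   s7     s9  s10 
   s8    s10  s11 
   s9     s5  s12 
   s10   s12  s13 
   s11   s13  s14 
   s12    s8  s15 
 * s13   s15  s14 
   s14   s14  s14 
   s15   s11  s14 
(> = start, * = accepting)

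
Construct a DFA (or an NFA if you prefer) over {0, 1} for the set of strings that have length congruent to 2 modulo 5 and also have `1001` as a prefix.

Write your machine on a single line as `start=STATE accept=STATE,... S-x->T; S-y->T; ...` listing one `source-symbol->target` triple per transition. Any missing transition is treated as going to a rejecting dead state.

start=A; accept=I; A-0->B; A-1->C; B-0->B; B-1->B; C-0->D; C-1->B; D-0->E; D-1->B; E-0->B; E-1->F; F-0->G; F-1->G; G-0->H; G-1->H; H-0->I; H-1->I; I-0->J; I-1->J; J-0->F; J-1->F

Run two small machines in parallel and take their product. The first has 5 states tracking the input length modulo 5; the second has 6 states tracking whether the input so far still matches the prefix `1001`. A product state is a pair (one from each), accepting exactly when both do. After merging equivalent states the machine shrinks.
A 10-state machine:
       0  1 
>  A   B  C 
   B   B  B 
   C   D  B 
   D   E  B 
   E   B  F 
   F   G  G 
   G   H  H 
   H   I  I 
 * I   J  J 
   J   F  F 
(> = start, * = accepting)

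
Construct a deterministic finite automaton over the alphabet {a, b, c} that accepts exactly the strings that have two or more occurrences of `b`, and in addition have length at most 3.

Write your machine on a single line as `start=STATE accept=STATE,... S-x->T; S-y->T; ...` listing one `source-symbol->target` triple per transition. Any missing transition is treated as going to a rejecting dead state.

start=s0; accept=s5,s6; s0-a->s1; s0-b->s2; s0-c->s1; s1-a->s3; s1-b->s4; s1-c->s3; s2-a->s4; s2-b->s5; s2-c->s4; s3-a->s3; s3-b->s3; s3-c->s3; s4-a->s3; s4-b->s6; s4-c->s3; s5-a->s6; s5-b->s6; s5-c->s6; s6-a->s3; s6-b->s3; s6-c->s3

Handle the two conditions separately and then intersect. One (4 states) tracks the count of `b`s, saturating at 3; the other (5 states) tracks the input length, saturating at 4. Each combined state is a pair, one component from each; accept when both components accept. After merging equivalent states the machine shrinks.
7 states suffice.
        a   b   c  
>  s0   s1  s2  s1 
   s1   s3  s4  s3 
   s2   s4  s5  s4 
   s3   s3  s3  s3 
   s4   s3  s6  s3 
 * s5   s6  s6  s6 
 * s6   s3  s3  s3 
(> = start, * = accepting)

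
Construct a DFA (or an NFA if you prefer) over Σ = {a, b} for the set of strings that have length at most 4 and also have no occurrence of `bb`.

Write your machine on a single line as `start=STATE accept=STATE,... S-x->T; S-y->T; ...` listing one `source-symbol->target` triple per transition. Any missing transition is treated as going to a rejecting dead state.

Handle the two conditions separately and then intersect. One (6 states) tracks the input length, saturating at 5; the other (3 states) tracks partial matches of the forbidden pattern `bb`. Each combined state is a pair, one component from each; accept when both components accept. Minimizing collapses redundant product states.
With 9 states:
        a   b  
>* s0   s1  s2 
 * s1   s3  s4 
 * s2   s3  s5 
 * s3   s6  s7 
 * s4   s6  s5 
   s5   s5  s5 
 * s6   s8  s8 
 * s7   s8  s5 
 * s8   s5  s5 
(> = start, * = accepting)

start=s0; accept=s0,s1,s2,s3,s4,s6,s7,s8; s0-a->s1; s0-b->s2; s1-a->s3; s1-b->s4; s2-a->s3; s2-b->s5; s3-a->s6; s3-b->s7; s4-a->s6; s4-b->s5; s5-a->s5; s5-b->s5; s6-a->s8; s6-b->s8; s7-a->s8; s7-b->s5; s8-a->s5; s8-b->s5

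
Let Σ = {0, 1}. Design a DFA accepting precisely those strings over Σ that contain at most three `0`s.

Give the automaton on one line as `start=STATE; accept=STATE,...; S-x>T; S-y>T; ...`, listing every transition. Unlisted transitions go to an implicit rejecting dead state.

start=q0; accept=q0,q1,q2,q3; q0-0>q1; q0-1>q0; q1-0>q2; q1-1>q1; q2-0>q3; q2-1>q2; q3-0>q4; q3-1>q3; q4-0>q4; q4-1>q4

Count `0`s, saturating at 4: states q0 through q3 mean 0 through 3 `0`s seen; q4 means more than 3. Each `0` increments (capped at q4); other symbols loop. Accept from {q0, q1, q2, q3}.
5 states suffice.
        0   1  
>* q0   q1  q0 
 * q1   q2  q1 
 * q2   q3  q2 
 * q3   q4  q3 
   q4   q4  q4 
(> = start, * = accepting)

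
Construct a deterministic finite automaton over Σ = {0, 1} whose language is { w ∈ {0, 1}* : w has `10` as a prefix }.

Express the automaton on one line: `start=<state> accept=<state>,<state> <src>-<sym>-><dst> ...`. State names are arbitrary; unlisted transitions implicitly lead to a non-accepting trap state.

start=q0 accept=q2 q0-0->q3 q0-1->q1 q1-0->q2 q1-1->q3 q2-0->q2 q2-1->q2 q3-0->q3 q3-1->q3

Check the first 2 symbols one by one: q0 through q1 record how many have matched `10` so far; any wrong symbol goes to the dead state q3. After all 2 match we enter the accepting sink q2.
With 4 states:
        0   1  
>  q0   q3  q1 
   q1   q2  q3 
 * q2   q2  q2 
   q3   q3  q3 
(> = start, * = accepting)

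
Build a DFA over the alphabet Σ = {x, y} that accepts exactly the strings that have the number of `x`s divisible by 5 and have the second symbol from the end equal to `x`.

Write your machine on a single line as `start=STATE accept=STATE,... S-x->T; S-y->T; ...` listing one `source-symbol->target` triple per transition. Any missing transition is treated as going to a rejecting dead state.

start=A; accept=F,H; A-x->B; A-y->A; B-x->C; B-y->B; C-x->D; C-y->C; D-x->E; D-y->D; E-x->F; E-y->G; F-x->B; F-y->H; G-x->I; G-y->G; H-x->B; H-y->A; I-x->B; I-y->H

Run two small machines in parallel and take their product. One (5 states) tracks the count of `x`s modulo 5; the other (7 states) tracks the last 2 symbols read. Each combined state is a pair, one component from each; accept when both components accept. Minimizing collapses redundant product states.
       x  y 
>  A   B  A 
   B   C  B 
   C   D  C 
   D   E  D 
   E   F  G 
 * F   B  H 
   G   I  G 
 * H   B  A 
   I   B  H 
(> = start, * = accepting)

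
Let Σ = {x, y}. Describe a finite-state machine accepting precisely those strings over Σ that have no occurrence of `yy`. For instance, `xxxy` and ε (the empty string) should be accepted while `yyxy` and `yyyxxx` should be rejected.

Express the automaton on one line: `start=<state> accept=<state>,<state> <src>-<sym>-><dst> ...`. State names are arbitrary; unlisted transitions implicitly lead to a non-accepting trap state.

Track partial matches of the forbidden pattern `yy`. State q2 is a dead state reached once `yy` has occurred; every other state accepts. q0 means no part of `yy` is currently matched.
With 3 states:
        x   y  
>* q0   q0  q1 
 * q1   q0  q2 
   q2   q2  q2 
(> = start, * = accepting)

start=q0 accept=q0,q1 q0-x->q0 q0-y->q1 q1-x->q0 q1-y->q2 q2-x->q2 q2-y->q2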